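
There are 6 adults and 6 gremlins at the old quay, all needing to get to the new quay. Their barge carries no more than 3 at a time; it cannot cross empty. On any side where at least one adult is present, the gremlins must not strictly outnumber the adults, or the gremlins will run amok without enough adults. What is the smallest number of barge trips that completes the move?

Following every safe sequence of crossings from the start, the most of the 12 that can be at the new quay as the barge arrives there on crossings 1, 3, 5 is 3, 5, 6 respectively; the best ever achieved is 6 of 12.
From crossing 7 on, no configuration arises that was not already reachable earlier: only 17 distinct safe configurations (who is on which side, and where the barge is) can ever be reached, none of them has everyone across, and every continuation just revisits them. They are: 0 adults + 0 gremlins across (barge back at the start); 0 adults + 1 gremlin across (barge there); 0 adults + 1 gremlin across (barge back at the start); 0 adults + 2 gremlins across (barge there); 0 adults + 2 gremlins across (barge back at the start); 0 adults + 3 gremlins across (barge there); 0 adults + 3 gremlins across (barge back at the start); 0 adults + 4 gremlins across (barge there); 0 adults + 4 gremlins across (barge back at the start); 0 adults + 5 gremlins across (barge there); 0 adults + 5 gremlins across (barge back at the start); 0 adults + 6 gremlins across (barge there); 1 adult + 1 gremlin across (barge there); 1 adult + 1 gremlin across (barge back at the start); 2 adults + 2 gremlins across (barge there); 2 adults + 2 gremlins across (barge back at the start); 3 adults + 3 gremlins across (barge there). So no valid plan exists.

impossible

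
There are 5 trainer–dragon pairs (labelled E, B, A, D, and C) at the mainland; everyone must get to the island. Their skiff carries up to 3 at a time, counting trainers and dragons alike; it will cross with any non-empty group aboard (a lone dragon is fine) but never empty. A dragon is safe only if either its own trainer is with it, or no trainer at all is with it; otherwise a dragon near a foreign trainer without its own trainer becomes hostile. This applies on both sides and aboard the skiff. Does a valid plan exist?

1. dragon E and trainer E cross → the island.
2. trainer E crosses ← the mainland.
3. dragon A, dragon B, and dragon D cross → the island.
4. dragon E crosses ← the mainland.
5. trainer A, trainer B, and trainer D cross → the island.
6. dragon B and trainer B cross ← the mainland.
7. trainer B, trainer C, and trainer E cross → the island.
8. dragon A crosses ← the mainland.
9. dragon B and dragon E cross → the island.
10. dragon E crosses ← the mainland.
11. dragon A, dragon C, and dragon E cross → the island.

Yes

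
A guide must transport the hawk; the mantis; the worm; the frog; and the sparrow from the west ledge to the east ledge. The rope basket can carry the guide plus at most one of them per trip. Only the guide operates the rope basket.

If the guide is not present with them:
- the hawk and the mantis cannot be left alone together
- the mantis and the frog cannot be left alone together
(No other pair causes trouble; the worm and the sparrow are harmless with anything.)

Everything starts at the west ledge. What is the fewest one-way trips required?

11

Counting alone: the guide can take at most 1 across per trip to the east ledge, so moving all 5 needs at least 5 loaded trips out, with a return between consecutive ones — at least 9 crossings.
The safety rule pushes this higher. Following every safe sequence of crossings, the most of the 5 that can be at the east ledge as the rope basket arrives there on crossing 9 is 4 — never all 5.
So no plan with fewer than 11 crossings exists, and this one achieves 11:
1. Guide goes to the east ledge with the mantis.  [the west ledge: the frog, the hawk, the sparrow, the worm | the east ledge: the mantis]
2. Guide goes back to the west ledge alone.  [the west ledge: the frog, the hawk, the sparrow, the worm | the east ledge: the mantis]
3. Guide goes to the east ledge with the hawk.  [the west ledge: the frog, the sparrow, the worm | the east ledge: the hawk, the mantis]
4. Guide goes back to the west ledge with the mantis.  [the west ledge: the frog, the mantis, the sparrow, the worm | the east ledge: the hawk]
5. Guide goes to the east ledge with the frog.  [the west ledge: the mantis, the sparrow, the worm | the east ledge: the frog, the hawk]
6. Guide goes back to the west ledge alone.  [the west ledge: the mantis, the sparrow, the worm | the east ledge: the frog, the hawk]
7. Guide goes to the east ledge with the worm.  [the west ledge: the mantis, the sparrow | the east ledge: the frog, the hawk, the worm]
8. Guide goes back to the west ledge alone.  [the west ledge: the mantis, the sparrow | the east ledge: the frog, the hawk, the worm]
9. Guide goes to the east ledge with the sparrow.  [the west ledge: the mantis | the east ledge: the frog, the hawk, the sparrow, the worm]
10. Guide goes back to the west ledge alone.  [the west ledge: the mantis | the east ledge: the frog, the hawk, the sparrow, the worm]
11. Guide goes to the east ledge with the mantis.  [the west ledge: — | the east ledge: the frog, the hawk, the mantis, the sparrow, the worm]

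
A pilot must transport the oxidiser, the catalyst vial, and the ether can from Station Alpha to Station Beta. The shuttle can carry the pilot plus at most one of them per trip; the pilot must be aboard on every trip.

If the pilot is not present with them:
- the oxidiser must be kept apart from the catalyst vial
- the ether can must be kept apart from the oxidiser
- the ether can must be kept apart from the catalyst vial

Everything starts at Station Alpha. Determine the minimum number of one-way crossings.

impossible

Whatever the first load, the items left behind include a forbidden pair without the pilot. No opening move is safe, so no plan exists.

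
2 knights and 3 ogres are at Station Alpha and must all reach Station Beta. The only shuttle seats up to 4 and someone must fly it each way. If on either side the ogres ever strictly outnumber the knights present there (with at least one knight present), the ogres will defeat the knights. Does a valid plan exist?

The ogres already outnumber the knights at Station Alpha before anyone moves, so the starting position itself is disallowed.

No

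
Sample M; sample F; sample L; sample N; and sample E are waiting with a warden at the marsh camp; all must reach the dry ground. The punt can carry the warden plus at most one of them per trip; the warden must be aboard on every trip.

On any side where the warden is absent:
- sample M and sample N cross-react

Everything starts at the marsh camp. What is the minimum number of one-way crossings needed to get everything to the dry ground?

9

Counting alone: the warden can take at most 1 across per trip to the dry ground, so moving all 5 needs at least 5 loaded trips out, with a return between consecutive ones — at least 9 crossings.
The plan below uses exactly 9 crossings, so it is optimal:
1. Warden goes to the dry ground with sample M.  [the marsh camp: sample E, sample F, sample L, sample N | the dry ground: sample M]
2. Warden goes back to the marsh camp alone.  [the marsh camp: sample E, sample F, sample L, sample N | the dry ground: sample M]
3. Warden goes to the dry ground with sample F.  [the marsh camp: sample E, sample L, sample N | the dry ground: sample F, sample M]
4. Warden goes back to the marsh camp alone.  [the marsh camp: sample E, sample L, sample N | the dry ground: sample F, sample M]
5. Warden goes to the dry ground with sample L.  [the marsh camp: sample E, sample N | the dry ground: sample F, sample L, sample M]
6. Warden goes back to the marsh camp alone.  [the marsh camp: sample E, sample N | the dry ground: sample F, sample L, sample M]
7. Warden goes to the dry ground with sample E.  [the marsh camp: sample N | the dry ground: sample E, sample F, sample L, sample M]
8. Warden goes back to the marsh camp alone.  [the marsh camp: sample N | the dry ground: sample E, sample F, sample L, sample M]
9. Warden goes to the dry ground with sample N.  [the marsh camp: — | the dry ground: sample E, sample F, sample L, sample M, sample N]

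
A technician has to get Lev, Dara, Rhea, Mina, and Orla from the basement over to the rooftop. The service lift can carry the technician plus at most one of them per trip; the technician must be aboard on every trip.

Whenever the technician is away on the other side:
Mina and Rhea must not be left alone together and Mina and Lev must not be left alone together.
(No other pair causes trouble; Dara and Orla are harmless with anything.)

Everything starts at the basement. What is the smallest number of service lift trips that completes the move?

11

Counting alone: the technician can take at most 1 across per trip to the rooftop, so moving all 5 needs at least 5 loaded trips out, with a return between consecutive ones — at least 9 crossings.
The safety rule pushes this higher. Following every safe sequence of crossings, the most of the 5 that can be at the rooftop as the service lift arrives there on crossing 9 is 4 — never all 5.
So no plan with fewer than 11 crossings exists, and this one achieves 11:
1. Technician goes to the rooftop with Mina.  [the basement: Dara, Lev, Orla, Rhea | the rooftop: Mina]
2. Technician goes back to the basement alone.  [the basement: Dara, Lev, Orla, Rhea | the rooftop: Mina]
3. Technician goes to the rooftop with Lev.  [the basement: Dara, Orla, Rhea | the rooftop: Lev, Mina]
4. Technician goes back to the basement with Mina.  [the basement: Dara, Mina, Orla, Rhea | the rooftop: Lev]
5. Technician goes to the rooftop with Rhea.  [the basement: Dara, Mina, Orla | the rooftop: Lev, Rhea]
6. Technician goes back to the basement alone.  [the basement: Dara, Mina, Orla | the rooftop: Lev, Rhea]
7. Technician goes to the rooftop with Dara.  [the basement: Mina, Orla | the rooftop: Dara, Lev, Rhea]
8. Technician goes back to the basement alone.  [the basement: Mina, Orla | the rooftop: Dara, Lev, Rhea]
9. Technician goes to the rooftop with Orla.  [the basement: Mina | the rooftop: Dara, Lev, Orla, Rhea]
10. Technician goes back to the basement alone.  [the basement: Mina | the rooftop: Dara, Lev, Orla, Rhea]
11. Technician goes to the rooftop with Mina.  [the basement: — | the rooftop: Dara, Lev, Mina, Orla, Rhea]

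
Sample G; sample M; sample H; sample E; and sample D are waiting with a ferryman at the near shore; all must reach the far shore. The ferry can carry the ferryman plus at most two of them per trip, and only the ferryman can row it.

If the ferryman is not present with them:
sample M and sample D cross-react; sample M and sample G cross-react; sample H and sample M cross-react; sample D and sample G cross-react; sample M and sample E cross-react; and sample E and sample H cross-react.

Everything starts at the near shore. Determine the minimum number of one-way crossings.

Whatever the first load, the items left behind include a forbidden pair without the ferryman. No opening move is safe, so no plan exists.

impossible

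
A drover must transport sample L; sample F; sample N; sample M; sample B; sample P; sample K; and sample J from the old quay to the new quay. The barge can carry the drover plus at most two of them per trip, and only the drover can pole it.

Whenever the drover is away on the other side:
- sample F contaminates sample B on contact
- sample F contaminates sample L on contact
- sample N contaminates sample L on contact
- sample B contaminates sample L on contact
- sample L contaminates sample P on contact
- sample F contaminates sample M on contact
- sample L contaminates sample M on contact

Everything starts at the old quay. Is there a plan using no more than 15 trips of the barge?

Yes

Yes — this plan uses 13 crossings (≤ 15):
1. Drover goes to the new quay with sample F and sample L.  [the old quay: sample B, sample J, sample K, sample M, sample N, sample P | the new quay: sample F, sample L]
2. Drover goes back to the old quay with sample L.  [the old quay: sample B, sample J, sample K, sample L, sample M, sample N, sample P | the new quay: sample F]
3. Drover goes to the new quay with sample L and sample N.  [the old quay: sample B, sample J, sample K, sample M, sample P | the new quay: sample F, sample L, sample N]
4. Drover goes back to the old quay with sample L.  [the old quay: sample B, sample J, sample K, sample L, sample M, sample P | the new quay: sample F, sample N]
5. Drover goes to the new quay with sample L and sample P.  [the old quay: sample B, sample J, sample K, sample M | the new quay: sample F, sample L, sample N, sample P]
6. Drover goes back to the old quay with sample L.  [the old quay: sample B, sample J, sample K, sample L, sample M | the new quay: sample F, sample N, sample P]
7. Drover goes to the new quay with sample K and sample L.  [the old quay: sample B, sample J, sample M | the new quay: sample F, sample K, sample L, sample N, sample P]
8. Drover goes back to the old quay with sample L.  [the old quay: sample B, sample J, sample L, sample M | the new quay: sample F, sample K, sample N, sample P]
9. Drover goes to the new quay with sample J and sample L.  [the old quay: sample B, sample M | the new quay: sample F, sample J, sample K, sample L, sample N, sample P]
10. Drover goes back to the old quay with sample L.  [the old quay: sample B, sample L, sample M | the new quay: sample F, sample J, sample K, sample N, sample P]
11. Drover goes to the new quay with sample B and sample M.  [the old quay: sample L | the new quay: sample B, sample F, sample J, sample K, sample M, sample N, sample P]
12. Drover goes back to the old quay with sample F.  [the old quay: sample F, sample L | the new quay: sample B, sample J, sample K, sample M, sample N, sample P]
13. Drover goes to the new quay with sample F and sample L.  [the old quay: — | the new quay: sample B, sample F, sample J, sample K, sample L, sample M, sample N, sample P]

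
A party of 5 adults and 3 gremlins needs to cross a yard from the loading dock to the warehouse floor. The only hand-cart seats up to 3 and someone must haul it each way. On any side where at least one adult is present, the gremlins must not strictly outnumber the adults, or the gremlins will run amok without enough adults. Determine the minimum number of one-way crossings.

Counting alone: each trip to the warehouse floor takes at most 3 across and each return brings at least 1 back, so after t trips out (and t−1 returns) at most 3t − (t−1) of the 8 are across; that first reaches 8 at t = 4, so at least 7 crossings are needed.
The plan below uses exactly 7 crossings, so it is optimal:
1. 2 gremlins → the warehouse floor.  (the loading dock: 5A 1G; the warehouse floor: 0A 2G)
2. 1 gremlin ← the loading dock.  (the loading dock: 5A 2G; the warehouse floor: 0A 1G)
3. 2 adults and 1 gremlin → the warehouse floor.  (the loading dock: 3A 1G; the warehouse floor: 2A 2G)
4. 1 gremlin ← the loading dock.  (the loading dock: 3A 2G; the warehouse floor: 2A 1G)
5. 1 adult and 2 gremlins → the warehouse floor.  (the loading dock: 2A 0G; the warehouse floor: 3A 3G)
6. 1 gremlin ← the loading dock.  (the loading dock: 2A 1G; the warehouse floor: 3A 2G)
7. 2 adults and 1 gremlin → the warehouse floor.  (the loading dock: 0A 0G; the warehouse floor: 5A 3G)

7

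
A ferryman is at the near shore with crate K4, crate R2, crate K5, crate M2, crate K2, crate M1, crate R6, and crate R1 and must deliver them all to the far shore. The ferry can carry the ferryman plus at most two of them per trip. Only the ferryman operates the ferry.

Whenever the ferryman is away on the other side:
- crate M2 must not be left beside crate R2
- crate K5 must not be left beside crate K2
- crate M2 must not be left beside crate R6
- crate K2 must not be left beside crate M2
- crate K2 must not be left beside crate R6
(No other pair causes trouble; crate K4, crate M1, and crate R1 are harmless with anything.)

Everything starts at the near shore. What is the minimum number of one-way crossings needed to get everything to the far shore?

13

Counting alone: the ferryman can take at most 2 across per trip to the far shore, so moving all 8 needs at least 4 loaded trips out, with a return between consecutive ones — at least 7 crossings.
The safety rule pushes this higher. Following every safe sequence of crossings, the most of the 8 that can be at the far shore as the ferry arrives there on crossings 7, 9, 11 is 5, 6, 7 respectively — never all 8.
So no plan with fewer than 13 crossings exists, and this one achieves 13:
1. Ferryman goes to the far shore with crate K2 and crate M2.  [the near shore: crate K4, crate K5, crate M1, crate R1, crate R2, crate R6 | the far shore: crate K2, crate M2]
2. Ferryman goes back to the near shore with crate M2.  [the near shore: crate K4, crate K5, crate M1, crate M2, crate R1, crate R2, crate R6 | the far shore: crate K2]
3. Ferryman goes to the far shore with crate K4 and crate M2.  [the near shore: crate K5, crate M1, crate R1, crate R2, crate R6 | the far shore: crate K2, crate K4, crate M2]
4. Ferryman goes back to the near shore with crate M2.  [the near shore: crate K5, crate M1, crate M2, crate R1, crate R2, crate R6 | the far shore: crate K2, crate K4]
5. Ferryman goes to the far shore with crate M2 and crate R2.  [the near shore: crate K5, crate M1, crate R1, crate R6 | the far shore: crate K2, crate K4, crate M2, crate R2]
6. Ferryman goes back to the near shore with crate M2.  [the near shore: crate K5, crate M1, crate M2, crate R1, crate R6 | the far shore: crate K2, crate K4, crate R2]
7. Ferryman goes to the far shore with crate K5 and crate R6.  [the near shore: crate M1, crate M2, crate R1 | the far shore: crate K2, crate K4, crate K5, crate R2, crate R6]
8. Ferryman goes back to the near shore with crate K2.  [the near shore: crate K2, crate M1, crate M2, crate R1 | the far shore: crate K4, crate K5, crate R2, crate R6]
9. Ferryman goes to the far shore with crate M1 and crate M2.  [the near shore: crate K2, crate R1 | the far shore: crate K4, crate K5, crate M1, crate M2, crate R2, crate R6]
10. Ferryman goes back to the near shore with crate M2.  [the near shore: crate K2, crate M2, crate R1 | the far shore: crate K4, crate K5, crate M1, crate R2, crate R6]
11. Ferryman goes to the far shore with crate M2 and crate R1.  [the near shore: crate K2 | the far shore: crate K4, crate K5, crate M1, crate M2, crate R1, crate R2, crate R6]
12. Ferryman goes back to the near shore with crate M2.  [the near shore: crate K2, crate M2 | the far shore: crate K4, crate K5, crate M1, crate R1, crate R2, crate R6]
13. Ferryman goes to the far shore with crate K2 and crate M2.  [the near shore: — | the far shore: crate K2, crate K4, crate K5, crate M1, crate M2, crate R1, crate R2, crate R6]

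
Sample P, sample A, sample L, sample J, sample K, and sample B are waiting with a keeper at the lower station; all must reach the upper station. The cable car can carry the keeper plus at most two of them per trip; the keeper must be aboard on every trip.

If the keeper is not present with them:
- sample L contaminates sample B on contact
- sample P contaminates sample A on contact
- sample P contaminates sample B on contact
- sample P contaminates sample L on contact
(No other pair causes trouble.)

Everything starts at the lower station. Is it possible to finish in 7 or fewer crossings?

Counting alone: the keeper can take at most 2 across per trip to the upper station, so moving all 6 needs at least 3 loaded trips out, with a return between consecutive ones — at least 5 crossings.
The safety rule pushes this higher. Following every safe sequence of crossings, the most of the 6 that can be at the upper station as the cable car arrives there on crossings 5, 7 is 4, 5 respectively — never all 6.
So the move cannot be finished within 7 crossings. (The shortest complete plan takes 9:)
1. Keeper goes to the upper station with sample L and sample P.  [the lower station: sample A, sample B, sample J, sample K | the upper station: sample L, sample P]
2. Keeper goes back to the lower station with sample P.  [the lower station: sample A, sample B, sample J, sample K, sample P | the upper station: sample L]
3. Keeper goes to the upper station with sample A and sample P.  [the lower station: sample B, sample J, sample K | the upper station: sample A, sample L, sample P]
4. Keeper goes back to the lower station with sample P.  [the lower station: sample B, sample J, sample K, sample P | the upper station: sample A, sample L]
5. Keeper goes to the upper station with sample J and sample P.  [the lower station: sample B, sample K | the upper station: sample A, sample J, sample L, sample P]
6. Keeper goes back to the lower station with sample P.  [the lower station: sample B, sample K, sample P | the upper station: sample A, sample J, sample L]
7. Keeper goes to the upper station with sample K and sample P.  [the lower station: sample B | the upper station: sample A, sample J, sample K, sample L, sample P]
8. Keeper goes back to the lower station with sample P.  [the lower station: sample B, sample P | the upper station: sample A, sample J, sample K, sample L]
9. Keeper goes to the upper station with sample B and sample P.  [the lower station: — | the upper station: sample A, sample B, sample J, sample K, sample L, sample P]

No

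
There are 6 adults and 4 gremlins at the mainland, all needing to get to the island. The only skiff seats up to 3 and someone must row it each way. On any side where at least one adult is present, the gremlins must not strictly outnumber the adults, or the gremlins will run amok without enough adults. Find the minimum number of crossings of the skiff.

Counting alone: each trip to the island takes at most 3 across and each return brings at least 1 back, so after t trips out (and t−1 returns) at most 3t − (t−1) of the 10 are across; that first reaches 10 at t = 5, so at least 9 crossings are needed.
The plan below uses exactly 9 crossings, so it is optimal:
1. 2 gremlins → the island.  (the mainland: 6A 2G; the island: 0A 2G)
2. 1 gremlin ← the mainland.  (the mainland: 6A 3G; the island: 0A 1G)
3. 3 gremlins → the island.  (the mainland: 6A 0G; the island: 0A 4G)
4. 1 gremlin ← the mainland.  (the mainland: 6A 1G; the island: 0A 3G)
5. 3 adults → the island.  (the mainland: 3A 1G; the island: 3A 3G)
6. 1 gremlin ← the mainland.  (the mainland: 3A 2G; the island: 3A 2G)
7. 1 adult and 2 gremlins → the island.  (the mainland: 2A 0G; the island: 4A 4G)
8. 1 gremlin ← the mainland.  (the mainland: 2A 1G; the island: 4A 3G)
9. 2 adults and 1 gremlin → the island.  (the mainland: 0A 0G; the island: 6A 4G)

9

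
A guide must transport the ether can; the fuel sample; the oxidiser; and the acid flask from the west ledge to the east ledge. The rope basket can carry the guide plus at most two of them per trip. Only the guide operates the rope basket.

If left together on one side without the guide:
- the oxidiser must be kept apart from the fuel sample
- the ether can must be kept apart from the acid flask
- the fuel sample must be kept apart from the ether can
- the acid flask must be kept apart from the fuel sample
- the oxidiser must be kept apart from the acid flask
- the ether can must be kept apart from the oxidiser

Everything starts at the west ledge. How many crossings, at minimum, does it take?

Whatever the first load, the items left behind include a forbidden pair without the guide. No opening move is safe, so no plan exists.

impossible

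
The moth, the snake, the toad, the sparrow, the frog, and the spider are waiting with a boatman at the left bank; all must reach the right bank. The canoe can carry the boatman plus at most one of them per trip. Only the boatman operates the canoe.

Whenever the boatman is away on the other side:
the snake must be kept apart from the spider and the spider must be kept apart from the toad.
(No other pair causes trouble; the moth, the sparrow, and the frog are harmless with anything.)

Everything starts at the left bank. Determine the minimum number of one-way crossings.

Counting alone: the boatman can take at most 1 across per trip to the right bank, so moving all 6 needs at least 6 loaded trips out, with a return between consecutive ones — at least 11 crossings.
The safety rule pushes this higher. Following every safe sequence of crossings, the most of the 6 that can be at the right bank as the canoe arrives there on crossing 11 is 5 — never all 6.
So no plan with fewer than 13 crossings exists, and this one achieves 13:
1. Boatman goes to the right bank with the spider.
2. Boatman goes back to the left bank alone.
3. Boatman goes to the right bank with the moth.
4. Boatman goes back to the left bank alone.
5. Boatman goes to the right bank with the snake.
6. Boatman goes back to the left bank with the spider.
7. Boatman goes to the right bank with the toad.
8. Boatman goes back to the left bank alone.
9. Boatman goes to the right bank with the sparrow.
10. Boatman goes back to the left bank alone.
11. Boatman goes to the right bank with the frog.
12. Boatman goes back to the left bank alone.
13. Boatman goes to the right bank with the spider.

13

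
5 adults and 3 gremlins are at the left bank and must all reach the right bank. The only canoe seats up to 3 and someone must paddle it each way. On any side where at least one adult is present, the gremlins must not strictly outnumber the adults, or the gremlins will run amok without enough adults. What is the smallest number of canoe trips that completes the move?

7

Counting alone: each trip to the right bank takes at most 3 across and each return brings at least 1 back, so after t trips out (and t−1 returns) at most 3t − (t−1) of the 8 are across; that first reaches 8 at t = 4, so at least 7 crossings are needed.
The plan below uses exactly 7 crossings, so it is optimal:
1. 2 gremlins → the right bank.  (the left bank: 5A 1G; the right bank: 0A 2G)
2. 1 gremlin ← the left bank.  (the left bank: 5A 2G; the right bank: 0A 1G)
3. 2 adults and 1 gremlin → the right bank.  (the left bank: 3A 1G; the right bank: 2A 2G)
4. 1 gremlin ← the left bank.  (the left bank: 3A 2G; the right bank: 2A 1G)
5. 1 adult and 2 gremlins → the right bank.  (the left bank: 2A 0G; the right bank: 3A 3G)
6. 1 gremlin ← the left bank.  (the left bank: 2A 1G; the right bank: 3A 2G)
7. 2 adults and 1 gremlin → the right bank.  (the left bank: 0A 0G; the right bank: 5A 3G)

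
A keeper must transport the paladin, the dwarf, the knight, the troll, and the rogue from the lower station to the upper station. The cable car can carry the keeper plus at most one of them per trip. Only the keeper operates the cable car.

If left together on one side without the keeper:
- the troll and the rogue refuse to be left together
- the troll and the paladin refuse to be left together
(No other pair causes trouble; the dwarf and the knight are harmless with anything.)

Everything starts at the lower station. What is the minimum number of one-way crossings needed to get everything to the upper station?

Counting alone: the keeper can take at most 1 across per trip to the upper station, so moving all 5 needs at least 5 loaded trips out, with a return between consecutive ones — at least 9 crossings.
The safety rule pushes this higher. Following every safe sequence of crossings, the most of the 5 that can be at the upper station as the cable car arrives there on crossing 9 is 4 — never all 5.
So no plan with fewer than 11 crossings exists, and this one achieves 11:
1. Keeper goes to the upper station with the troll.  [the lower station: the dwarf, the knight, the paladin, the rogue | the upper station: the troll]
2. Keeper goes back to the lower station alone.  [the lower station: the dwarf, the knight, the paladin, the rogue | the upper station: the troll]
3. Keeper goes to the upper station with the paladin.  [the lower station: the dwarf, the knight, the rogue | the upper station: the paladin, the troll]
4. Keeper goes back to the lower station with the troll.  [the lower station: the dwarf, the knight, the rogue, the troll | the upper station: the paladin]
5. Keeper goes to the upper station with the rogue.  [the lower station: the dwarf, the knight, the troll | the upper station: the paladin, the rogue]
6. Keeper goes back to the lower station alone.  [the lower station: the dwarf, the knight, the troll | the upper station: the paladin, the rogue]
7. Keeper goes to the upper station with the dwarf.  [the lower station: the knight, the troll | the upper station: the dwarf, the paladin, the rogue]
8. Keeper goes back to the lower station alone.  [the lower station: the knight, the troll | the upper station: the dwarf, the paladin, the rogue]
9. Keeper goes to the upper station with the knight.  [the lower station: the troll | the upper station: the dwarf, the knight, the paladin, the rogue]
10. Keeper goes back to the lower station alone.  [the lower station: the troll | the upper station: the dwarf, the knight, the paladin, the rogue]
11. Keeper goes to the upper station with the troll.  [the lower station: — | the upper station: the dwarf, the knight, the paladin, the rogue, the troll]

11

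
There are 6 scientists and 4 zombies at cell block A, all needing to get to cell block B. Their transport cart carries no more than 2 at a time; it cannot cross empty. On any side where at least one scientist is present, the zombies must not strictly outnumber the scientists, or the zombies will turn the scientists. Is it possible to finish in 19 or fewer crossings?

Yes

Yes — this plan uses 17 crossings (≤ 19):
1. 2 zombies → cell block B.  (cell block A: 6S 2Z; cell block B: 0S 2Z)
2. 1 zombie ← cell block A.  (cell block A: 6S 3Z; cell block B: 0S 1Z)
3. 2 zombies → cell block B.  (cell block A: 6S 1Z; cell block B: 0S 3Z)
4. 1 zombie ← cell block A.  (cell block A: 6S 2Z; cell block B: 0S 2Z)
5. 2 scientists → cell block B.  (cell block A: 4S 2Z; cell block B: 2S 2Z)
6. 1 zombie ← cell block A.  (cell block A: 4S 3Z; cell block B: 2S 1Z)
7. 1 scientist and 1 zombie → cell block B.  (cell block A: 3S 2Z; cell block B: 3S 2Z)
8. 1 zombie ← cell block A.  (cell block A: 3S 3Z; cell block B: 3S 1Z)
9. 2 zombies → cell block B.  (cell block A: 3S 1Z; cell block B: 3S 3Z)
10. 1 zombie ← cell block A.  (cell block A: 3S 2Z; cell block B: 3S 2Z)
11. 1 scientist and 1 zombie → cell block B.  (cell block A: 2S 1Z; cell block B: 4S 3Z)
12. 1 zombie ← cell block A.  (cell block A: 2S 2Z; cell block B: 4S 2Z)
13. 2 zombies → cell block B.  (cell block A: 2S 0Z; cell block B: 4S 4Z)
14. 1 zombie ← cell block A.  (cell block A: 2S 1Z; cell block B: 4S 3Z)
15. 1 scientist and 1 zombie → cell block B.  (cell block A: 1S 0Z; cell block B: 5S 4Z)
16. 1 zombie ← cell block A.  (cell block A: 1S 1Z; cell block B: 5S 3Z)
17. 1 scientist and 1 zombie → cell block B.  (cell block A: 0S 0Z; cell block B: 6S 4Z)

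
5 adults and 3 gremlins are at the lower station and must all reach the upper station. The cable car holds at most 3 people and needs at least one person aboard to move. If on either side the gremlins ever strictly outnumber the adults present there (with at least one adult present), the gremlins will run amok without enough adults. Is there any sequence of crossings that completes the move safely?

Yes

1. 2 gremlins → the upper station.  (the lower station: 5A 1G; the upper station: 0A 2G)
2. 1 gremlin ← the lower station.  (the lower station: 5A 2G; the upper station: 0A 1G)
3. 2 adults and 1 gremlin → the upper station.  (the lower station: 3A 1G; the upper station: 2A 2G)
4. 1 gremlin ← the lower station.  (the lower station: 3A 2G; the upper station: 2A 1G)
5. 1 adult and 2 gremlins → the upper station.  (the lower station: 2A 0G; the upper station: 3A 3G)
6. 1 gremlin ← the lower station.  (the lower station: 2A 1G; the upper station: 3A 2G)
7. 2 adults and 1 gremlin → the upper station.  (the lower station: 0A 0G; the upper station: 5A 3G)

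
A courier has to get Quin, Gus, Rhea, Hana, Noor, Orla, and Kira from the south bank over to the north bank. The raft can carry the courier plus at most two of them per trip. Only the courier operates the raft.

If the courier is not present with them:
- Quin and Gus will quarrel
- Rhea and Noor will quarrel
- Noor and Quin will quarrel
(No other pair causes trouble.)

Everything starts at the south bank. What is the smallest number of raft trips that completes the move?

Counting alone: the courier can take at most 2 across per trip to the north bank, so moving all 7 needs at least 4 loaded trips out, with a return between consecutive ones — at least 7 crossings.
The plan below uses exactly 7 crossings, so it is optimal:
1. Courier goes to the north bank with Quin and Rhea.
2. Courier goes back to the south bank alone.
3. Courier goes to the north bank with Hana.
4. Courier goes back to the south bank alone.
5. Courier goes to the north bank with Kira and Orla.
6. Courier goes back to the south bank alone.
7. Courier goes to the north bank with Gus and Noor.

7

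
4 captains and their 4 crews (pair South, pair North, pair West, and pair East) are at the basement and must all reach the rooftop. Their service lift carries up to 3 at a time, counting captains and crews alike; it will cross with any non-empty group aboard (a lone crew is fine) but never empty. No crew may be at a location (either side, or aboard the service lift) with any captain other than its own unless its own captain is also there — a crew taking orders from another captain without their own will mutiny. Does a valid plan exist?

1. captain South and crew South cross → the rooftop.
2. captain South crosses ← the basement.
3. captain North, captain South, and crew North cross → the rooftop.
4. captain South and crew South cross ← the basement.
5. captain East, captain South, and captain West cross → the rooftop.
6. crew North crosses ← the basement.
7. crew North and crew South cross → the rooftop.
8. crew South crosses ← the basement.
9. crew East, crew South, and crew West cross → the rooftop.

Yes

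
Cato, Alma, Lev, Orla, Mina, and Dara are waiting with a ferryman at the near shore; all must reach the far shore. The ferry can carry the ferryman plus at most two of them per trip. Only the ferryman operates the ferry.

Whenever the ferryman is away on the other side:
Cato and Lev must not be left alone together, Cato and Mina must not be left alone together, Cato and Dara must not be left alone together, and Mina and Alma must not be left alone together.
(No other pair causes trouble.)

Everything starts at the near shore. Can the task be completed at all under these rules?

1. Ferryman goes to the far shore with Alma and Cato.  [the near shore: Dara, Lev, Mina, Orla | the far shore: Alma, Cato]
2. Ferryman goes back to the near shore alone.  [the near shore: Dara, Lev, Mina, Orla | the far shore: Alma, Cato]
3. Ferryman goes to the far shore with Orla.  [the near shore: Dara, Lev, Mina | the far shore: Alma, Cato, Orla]
4. Ferryman goes back to the near shore alone.  [the near shore: Dara, Lev, Mina | the far shore: Alma, Cato, Orla]
5. Ferryman goes to the far shore with Dara and Lev.  [the near shore: Mina | the far shore: Alma, Cato, Dara, Lev, Orla]
6. Ferryman goes back to the near shore with Cato.  [the near shore: Cato, Mina | the far shore: Alma, Dara, Lev, Orla]
7. Ferryman goes to the far shore with Cato and Mina.  [the near shore: — | the far shore: Alma, Cato, Dara, Lev, Mina, Orla]

Yes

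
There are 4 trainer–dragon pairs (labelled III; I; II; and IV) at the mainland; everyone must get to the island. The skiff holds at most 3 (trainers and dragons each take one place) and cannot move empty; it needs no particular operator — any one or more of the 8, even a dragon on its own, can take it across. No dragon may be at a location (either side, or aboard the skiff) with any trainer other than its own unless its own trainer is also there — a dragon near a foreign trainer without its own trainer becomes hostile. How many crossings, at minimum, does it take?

Counting alone: each trip to the island takes at most 3 across and each return brings at least 1 back, so after t trips out (and t−1 returns) at most 3t − (t−1) of the 8 are across; that first reaches 8 at t = 4, so at least 7 crossings are needed.
The safety rule pushes this higher. Following every safe sequence of crossings, the most of the 8 that can be at the island as the skiff arrives there on crossing 7 is 7 — never all 8.
So no plan with fewer than 9 crossings exists, and this one achieves 9:
1. dragon III and trainer III cross → the island.
2. trainer III crosses ← the mainland.
3. dragon I, trainer I, and trainer III cross → the island.
4. dragon III and trainer III cross ← the mainland.
5. trainer II, trainer III, and trainer IV cross → the island.
6. dragon I crosses ← the mainland.
7. dragon I and dragon III cross → the island.
8. dragon III crosses ← the mainland.
9. dragon II, dragon III, and dragon IV cross → the island.

9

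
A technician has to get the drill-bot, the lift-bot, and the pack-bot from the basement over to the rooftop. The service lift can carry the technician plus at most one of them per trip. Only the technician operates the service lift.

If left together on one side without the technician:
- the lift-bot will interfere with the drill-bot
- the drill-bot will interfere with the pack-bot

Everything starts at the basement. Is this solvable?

1. Technician goes to the rooftop with the drill-bot.
2. Technician goes back to the basement alone.
3. Technician goes to the rooftop with the lift-bot.
4. Technician goes back to the basement with the drill-bot.
5. Technician goes to the rooftop with the pack-bot.
6. Technician goes back to the basement alone.
7. Technician goes to the rooftop with the drill-bot.

Yes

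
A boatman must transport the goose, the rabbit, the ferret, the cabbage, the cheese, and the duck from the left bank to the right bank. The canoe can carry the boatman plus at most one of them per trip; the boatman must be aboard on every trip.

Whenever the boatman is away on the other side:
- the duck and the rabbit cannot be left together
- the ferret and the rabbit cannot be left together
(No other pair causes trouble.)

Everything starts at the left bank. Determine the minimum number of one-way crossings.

Counting alone: the boatman can take at most 1 across per trip to the right bank, so moving all 6 needs at least 6 loaded trips out, with a return between consecutive ones — at least 11 crossings.
The safety rule pushes this higher. Following every safe sequence of crossings, the most of the 6 that can be at the right bank as the canoe arrives there on crossing 11 is 5 — never all 6.
So no plan with fewer than 13 crossings exists, and this one achieves 13:
1. Boatman goes to the right bank with the rabbit.  [the left bank: the cabbage, the cheese, the duck, the ferret, the goose | the right bank: the rabbit]
2. Boatman goes back to the left bank alone.  [the left bank: the cabbage, the cheese, the duck, the ferret, the goose | the right bank: the rabbit]
3. Boatman goes to the right bank with the goose.  [the left bank: the cabbage, the cheese, the duck, the ferret | the right bank: the goose, the rabbit]
4. Boatman goes back to the left bank alone.  [the left bank: the cabbage, the cheese, the duck, the ferret | the right bank: the goose, the rabbit]
5. Boatman goes to the right bank with the ferret.  [the left bank: the cabbage, the cheese, the duck | the right bank: the ferret, the goose, the rabbit]
6. Boatman goes back to the left bank with the rabbit.  [the left bank: the cabbage, the cheese, the duck, the rabbit | the right bank: the ferret, the goose]
7. Boatman goes to the right bank with the duck.  [the left bank: the cabbage, the cheese, the rabbit | the right bank: the duck, the ferret, the goose]
8. Boatman goes back to the left bank alone.  [the left bank: the cabbage, the cheese, the rabbit | the right bank: the duck, the ferret, the goose]
9. Boatman goes to the right bank with the cabbage.  [the left bank: the cheese, the rabbit | the right bank: the cabbage, the duck, the ferret, the goose]
10. Boatman goes back to the left bank alone.  [the left bank: the cheese, the rabbit | the right bank: the cabbage, the duck, the ferret, the goose]
11. Boatman goes to the right bank with the cheese.  [the left bank: the rabbit | the right bank: the cabbage, the cheese, the duck, the ferret, the goose]
12. Boatman goes back to the left bank alone.  [the left bank: the rabbit | the right bank: the cabbage, the cheese, the duck, the ferret, the goose]
13. Boatman goes to the right bank with the rabbit.  [the left bank: — | the right bank: the cabbage, the cheese, the duck, the ferret, the goose, the rabbit]

13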